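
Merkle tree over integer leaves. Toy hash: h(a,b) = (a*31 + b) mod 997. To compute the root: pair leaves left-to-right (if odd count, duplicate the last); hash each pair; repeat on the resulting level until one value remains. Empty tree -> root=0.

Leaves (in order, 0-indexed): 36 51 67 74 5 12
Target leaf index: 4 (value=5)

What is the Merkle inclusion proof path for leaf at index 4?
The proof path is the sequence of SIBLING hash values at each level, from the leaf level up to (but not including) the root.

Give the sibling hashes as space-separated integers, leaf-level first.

L0 (leaves): [36, 51, 67, 74, 5, 12], target index=4
L1: h(36,51)=(36*31+51)%997=170 [pair 0] h(67,74)=(67*31+74)%997=157 [pair 1] h(5,12)=(5*31+12)%997=167 [pair 2] -> [170, 157, 167]
  Sibling for proof at L0: 12
L2: h(170,157)=(170*31+157)%997=442 [pair 0] h(167,167)=(167*31+167)%997=359 [pair 1] -> [442, 359]
  Sibling for proof at L1: 167
L3: h(442,359)=(442*31+359)%997=103 [pair 0] -> [103]
  Sibling for proof at L2: 442
Root: 103
Proof path (sibling hashes from leaf to root): [12, 167, 442]

Answer: 12 167 442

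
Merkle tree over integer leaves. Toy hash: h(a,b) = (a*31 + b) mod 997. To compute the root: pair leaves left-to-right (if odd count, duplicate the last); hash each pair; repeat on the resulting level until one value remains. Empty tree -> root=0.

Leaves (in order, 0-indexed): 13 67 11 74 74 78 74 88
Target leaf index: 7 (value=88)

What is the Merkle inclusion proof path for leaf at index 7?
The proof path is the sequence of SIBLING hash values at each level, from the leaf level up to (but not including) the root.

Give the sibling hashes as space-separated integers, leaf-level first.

Answer: 74 378 30

Derivation:
L0 (leaves): [13, 67, 11, 74, 74, 78, 74, 88], target index=7
L1: h(13,67)=(13*31+67)%997=470 [pair 0] h(11,74)=(11*31+74)%997=415 [pair 1] h(74,78)=(74*31+78)%997=378 [pair 2] h(74,88)=(74*31+88)%997=388 [pair 3] -> [470, 415, 378, 388]
  Sibling for proof at L0: 74
L2: h(470,415)=(470*31+415)%997=30 [pair 0] h(378,388)=(378*31+388)%997=142 [pair 1] -> [30, 142]
  Sibling for proof at L1: 378
L3: h(30,142)=(30*31+142)%997=75 [pair 0] -> [75]
  Sibling for proof at L2: 30
Root: 75
Proof path (sibling hashes from leaf to root): [74, 378, 30]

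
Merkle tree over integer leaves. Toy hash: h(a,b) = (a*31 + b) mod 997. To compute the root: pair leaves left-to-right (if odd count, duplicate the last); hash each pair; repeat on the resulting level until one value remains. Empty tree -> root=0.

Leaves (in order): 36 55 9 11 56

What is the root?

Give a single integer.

L0: [36, 55, 9, 11, 56]
L1: h(36,55)=(36*31+55)%997=174 h(9,11)=(9*31+11)%997=290 h(56,56)=(56*31+56)%997=795 -> [174, 290, 795]
L2: h(174,290)=(174*31+290)%997=699 h(795,795)=(795*31+795)%997=515 -> [699, 515]
L3: h(699,515)=(699*31+515)%997=250 -> [250]

Answer: 250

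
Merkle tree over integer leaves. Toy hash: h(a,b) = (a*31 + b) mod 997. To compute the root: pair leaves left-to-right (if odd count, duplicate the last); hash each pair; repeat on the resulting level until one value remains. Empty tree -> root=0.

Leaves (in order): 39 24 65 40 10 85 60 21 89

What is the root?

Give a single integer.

L0: [39, 24, 65, 40, 10, 85, 60, 21, 89]
L1: h(39,24)=(39*31+24)%997=236 h(65,40)=(65*31+40)%997=61 h(10,85)=(10*31+85)%997=395 h(60,21)=(60*31+21)%997=884 h(89,89)=(89*31+89)%997=854 -> [236, 61, 395, 884, 854]
L2: h(236,61)=(236*31+61)%997=398 h(395,884)=(395*31+884)%997=168 h(854,854)=(854*31+854)%997=409 -> [398, 168, 409]
L3: h(398,168)=(398*31+168)%997=542 h(409,409)=(409*31+409)%997=127 -> [542, 127]
L4: h(542,127)=(542*31+127)%997=977 -> [977]

Answer: 977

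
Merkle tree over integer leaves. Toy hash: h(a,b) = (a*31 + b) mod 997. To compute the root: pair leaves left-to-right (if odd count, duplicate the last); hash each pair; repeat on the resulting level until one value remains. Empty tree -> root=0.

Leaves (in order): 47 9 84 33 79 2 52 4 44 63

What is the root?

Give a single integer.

Answer: 193

Derivation:
L0: [47, 9, 84, 33, 79, 2, 52, 4, 44, 63]
L1: h(47,9)=(47*31+9)%997=469 h(84,33)=(84*31+33)%997=643 h(79,2)=(79*31+2)%997=457 h(52,4)=(52*31+4)%997=619 h(44,63)=(44*31+63)%997=430 -> [469, 643, 457, 619, 430]
L2: h(469,643)=(469*31+643)%997=227 h(457,619)=(457*31+619)%997=828 h(430,430)=(430*31+430)%997=799 -> [227, 828, 799]
L3: h(227,828)=(227*31+828)%997=886 h(799,799)=(799*31+799)%997=643 -> [886, 643]
L4: h(886,643)=(886*31+643)%997=193 -> [193]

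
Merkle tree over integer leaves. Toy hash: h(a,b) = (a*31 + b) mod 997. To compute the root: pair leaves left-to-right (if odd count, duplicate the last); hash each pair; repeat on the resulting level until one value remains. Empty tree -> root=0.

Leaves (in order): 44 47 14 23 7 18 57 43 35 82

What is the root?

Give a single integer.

L0: [44, 47, 14, 23, 7, 18, 57, 43, 35, 82]
L1: h(44,47)=(44*31+47)%997=414 h(14,23)=(14*31+23)%997=457 h(7,18)=(7*31+18)%997=235 h(57,43)=(57*31+43)%997=813 h(35,82)=(35*31+82)%997=170 -> [414, 457, 235, 813, 170]
L2: h(414,457)=(414*31+457)%997=330 h(235,813)=(235*31+813)%997=122 h(170,170)=(170*31+170)%997=455 -> [330, 122, 455]
L3: h(330,122)=(330*31+122)%997=382 h(455,455)=(455*31+455)%997=602 -> [382, 602]
L4: h(382,602)=(382*31+602)%997=480 -> [480]

Answer: 480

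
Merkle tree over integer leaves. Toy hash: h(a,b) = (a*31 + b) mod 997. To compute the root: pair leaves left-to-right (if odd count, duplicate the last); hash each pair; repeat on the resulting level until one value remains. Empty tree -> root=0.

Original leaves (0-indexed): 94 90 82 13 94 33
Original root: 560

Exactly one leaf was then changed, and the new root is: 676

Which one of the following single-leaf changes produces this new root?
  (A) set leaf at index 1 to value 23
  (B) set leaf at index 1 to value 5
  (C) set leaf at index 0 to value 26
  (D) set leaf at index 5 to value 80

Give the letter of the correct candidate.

Answer: C

Derivation:
Original leaves: [94, 90, 82, 13, 94, 33]
Target new root: 676
Try each candidate change and compute the resulting root:
Candidate A: set leaf[1] = 23 -> leaves = [94, 23, 82, 13, 94, 33]
  L0: [94, 23, 82, 13, 94, 33]
  L1: h(94,23)=(94*31+23)%997=943 h(82,13)=(82*31+13)%997=561 h(94,33)=(94*31+33)%997=953 -> [943, 561, 953]
  L2: h(943,561)=(943*31+561)%997=881 h(953,953)=(953*31+953)%997=586 -> [881, 586]
  L3: h(881,586)=(881*31+586)%997=978 -> [978]
  root = 978 != target 676
Candidate B: set leaf[1] = 5 -> leaves = [94, 5, 82, 13, 94, 33]
  L0: [94, 5, 82, 13, 94, 33]
  L1: h(94,5)=(94*31+5)%997=925 h(82,13)=(82*31+13)%997=561 h(94,33)=(94*31+33)%997=953 -> [925, 561, 953]
  L2: h(925,561)=(925*31+561)%997=323 h(953,953)=(953*31+953)%997=586 -> [323, 586]
  L3: h(323,586)=(323*31+586)%997=629 -> [629]
  root = 629 != target 676
Candidate C: set leaf[0] = 26 -> leaves = [26, 90, 82, 13, 94, 33]
  L0: [26, 90, 82, 13, 94, 33]
  L1: h(26,90)=(26*31+90)%997=896 h(82,13)=(82*31+13)%997=561 h(94,33)=(94*31+33)%997=953 -> [896, 561, 953]
  L2: h(896,561)=(896*31+561)%997=421 h(953,953)=(953*31+953)%997=586 -> [421, 586]
  L3: h(421,586)=(421*31+586)%997=676 -> [676]
  root = 676 == target 676  ** MATCH **
Candidate D: set leaf[5] = 80 -> leaves = [94, 90, 82, 13, 94, 80]
  L0: [94, 90, 82, 13, 94, 80]
  L1: h(94,90)=(94*31+90)%997=13 h(82,13)=(82*31+13)%997=561 h(94,80)=(94*31+80)%997=3 -> [13, 561, 3]
  L2: h(13,561)=(13*31+561)%997=964 h(3,3)=(3*31+3)%997=96 -> [964, 96]
  L3: h(964,96)=(964*31+96)%997=70 -> [70]
  root = 70 != target 676
Candidate C produces the target root.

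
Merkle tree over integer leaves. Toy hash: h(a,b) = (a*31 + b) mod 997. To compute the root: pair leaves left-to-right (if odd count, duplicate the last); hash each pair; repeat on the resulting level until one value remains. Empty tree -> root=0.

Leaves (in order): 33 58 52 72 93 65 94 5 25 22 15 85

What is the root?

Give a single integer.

Answer: 137

Derivation:
L0: [33, 58, 52, 72, 93, 65, 94, 5, 25, 22, 15, 85]
L1: h(33,58)=(33*31+58)%997=84 h(52,72)=(52*31+72)%997=687 h(93,65)=(93*31+65)%997=954 h(94,5)=(94*31+5)%997=925 h(25,22)=(25*31+22)%997=797 h(15,85)=(15*31+85)%997=550 -> [84, 687, 954, 925, 797, 550]
L2: h(84,687)=(84*31+687)%997=300 h(954,925)=(954*31+925)%997=589 h(797,550)=(797*31+550)%997=332 -> [300, 589, 332]
L3: h(300,589)=(300*31+589)%997=916 h(332,332)=(332*31+332)%997=654 -> [916, 654]
L4: h(916,654)=(916*31+654)%997=137 -> [137]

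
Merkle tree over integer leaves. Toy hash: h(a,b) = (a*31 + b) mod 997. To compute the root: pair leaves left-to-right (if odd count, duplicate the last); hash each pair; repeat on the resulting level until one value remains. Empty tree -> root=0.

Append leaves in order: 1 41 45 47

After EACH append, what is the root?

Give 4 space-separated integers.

After append 1 (leaves=[1]):
  L0: [1]
  root=1
After append 41 (leaves=[1, 41]):
  L0: [1, 41]
  L1: h(1,41)=(1*31+41)%997=72 -> [72]
  root=72
After append 45 (leaves=[1, 41, 45]):
  L0: [1, 41, 45]
  L1: h(1,41)=(1*31+41)%997=72 h(45,45)=(45*31+45)%997=443 -> [72, 443]
  L2: h(72,443)=(72*31+443)%997=681 -> [681]
  root=681
After append 47 (leaves=[1, 41, 45, 47]):
  L0: [1, 41, 45, 47]
  L1: h(1,41)=(1*31+41)%997=72 h(45,47)=(45*31+47)%997=445 -> [72, 445]
  L2: h(72,445)=(72*31+445)%997=683 -> [683]
  root=683

Answer: 1 72 681 683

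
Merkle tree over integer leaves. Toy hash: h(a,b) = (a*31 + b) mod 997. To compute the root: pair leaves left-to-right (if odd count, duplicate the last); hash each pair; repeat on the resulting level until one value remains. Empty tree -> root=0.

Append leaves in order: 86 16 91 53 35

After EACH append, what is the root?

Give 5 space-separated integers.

After append 86 (leaves=[86]):
  L0: [86]
  root=86
After append 16 (leaves=[86, 16]):
  L0: [86, 16]
  L1: h(86,16)=(86*31+16)%997=688 -> [688]
  root=688
After append 91 (leaves=[86, 16, 91]):
  L0: [86, 16, 91]
  L1: h(86,16)=(86*31+16)%997=688 h(91,91)=(91*31+91)%997=918 -> [688, 918]
  L2: h(688,918)=(688*31+918)%997=312 -> [312]
  root=312
After append 53 (leaves=[86, 16, 91, 53]):
  L0: [86, 16, 91, 53]
  L1: h(86,16)=(86*31+16)%997=688 h(91,53)=(91*31+53)%997=880 -> [688, 880]
  L2: h(688,880)=(688*31+880)%997=274 -> [274]
  root=274
After append 35 (leaves=[86, 16, 91, 53, 35]):
  L0: [86, 16, 91, 53, 35]
  L1: h(86,16)=(86*31+16)%997=688 h(91,53)=(91*31+53)%997=880 h(35,35)=(35*31+35)%997=123 -> [688, 880, 123]
  L2: h(688,880)=(688*31+880)%997=274 h(123,123)=(123*31+123)%997=945 -> [274, 945]
  L3: h(274,945)=(274*31+945)%997=466 -> [466]
  root=466

Answer: 86 688 312 274 466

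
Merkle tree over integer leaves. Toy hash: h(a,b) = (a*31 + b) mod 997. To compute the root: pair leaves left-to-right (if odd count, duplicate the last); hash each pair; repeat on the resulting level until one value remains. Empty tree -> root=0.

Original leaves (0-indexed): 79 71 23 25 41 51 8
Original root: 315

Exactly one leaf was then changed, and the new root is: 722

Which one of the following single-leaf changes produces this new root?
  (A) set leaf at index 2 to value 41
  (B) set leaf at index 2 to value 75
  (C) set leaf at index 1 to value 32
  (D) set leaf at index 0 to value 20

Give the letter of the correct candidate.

Original leaves: [79, 71, 23, 25, 41, 51, 8]
Target new root: 722
Try each candidate change and compute the resulting root:
Candidate A: set leaf[2] = 41 -> leaves = [79, 71, 41, 25, 41, 51, 8]
  L0: [79, 71, 41, 25, 41, 51, 8]
  L1: h(79,71)=(79*31+71)%997=526 h(41,25)=(41*31+25)%997=299 h(41,51)=(41*31+51)%997=325 h(8,8)=(8*31+8)%997=256 -> [526, 299, 325, 256]
  L2: h(526,299)=(526*31+299)%997=653 h(325,256)=(325*31+256)%997=361 -> [653, 361]
  L3: h(653,361)=(653*31+361)%997=664 -> [664]
  root = 664 != target 722
Candidate B: set leaf[2] = 75 -> leaves = [79, 71, 75, 25, 41, 51, 8]
  L0: [79, 71, 75, 25, 41, 51, 8]
  L1: h(79,71)=(79*31+71)%997=526 h(75,25)=(75*31+25)%997=356 h(41,51)=(41*31+51)%997=325 h(8,8)=(8*31+8)%997=256 -> [526, 356, 325, 256]
  L2: h(526,356)=(526*31+356)%997=710 h(325,256)=(325*31+256)%997=361 -> [710, 361]
  L3: h(710,361)=(710*31+361)%997=437 -> [437]
  root = 437 != target 722
Candidate C: set leaf[1] = 32 -> leaves = [79, 32, 23, 25, 41, 51, 8]
  L0: [79, 32, 23, 25, 41, 51, 8]
  L1: h(79,32)=(79*31+32)%997=487 h(23,25)=(23*31+25)%997=738 h(41,51)=(41*31+51)%997=325 h(8,8)=(8*31+8)%997=256 -> [487, 738, 325, 256]
  L2: h(487,738)=(487*31+738)%997=880 h(325,256)=(325*31+256)%997=361 -> [880, 361]
  L3: h(880,361)=(880*31+361)%997=722 -> [722]
  root = 722 == target 722  ** MATCH **
Candidate D: set leaf[0] = 20 -> leaves = [20, 71, 23, 25, 41, 51, 8]
  L0: [20, 71, 23, 25, 41, 51, 8]
  L1: h(20,71)=(20*31+71)%997=691 h(23,25)=(23*31+25)%997=738 h(41,51)=(41*31+51)%997=325 h(8,8)=(8*31+8)%997=256 -> [691, 738, 325, 256]
  L2: h(691,738)=(691*31+738)%997=225 h(325,256)=(325*31+256)%997=361 -> [225, 361]
  L3: h(225,361)=(225*31+361)%997=357 -> [357]
  root = 357 != target 722
Candidate C produces the target root.

Answer: C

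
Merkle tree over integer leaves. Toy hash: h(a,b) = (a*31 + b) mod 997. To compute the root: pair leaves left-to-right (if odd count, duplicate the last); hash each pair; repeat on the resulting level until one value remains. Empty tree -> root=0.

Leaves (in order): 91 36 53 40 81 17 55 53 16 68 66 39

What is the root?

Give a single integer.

L0: [91, 36, 53, 40, 81, 17, 55, 53, 16, 68, 66, 39]
L1: h(91,36)=(91*31+36)%997=863 h(53,40)=(53*31+40)%997=686 h(81,17)=(81*31+17)%997=534 h(55,53)=(55*31+53)%997=761 h(16,68)=(16*31+68)%997=564 h(66,39)=(66*31+39)%997=91 -> [863, 686, 534, 761, 564, 91]
L2: h(863,686)=(863*31+686)%997=520 h(534,761)=(534*31+761)%997=366 h(564,91)=(564*31+91)%997=626 -> [520, 366, 626]
L3: h(520,366)=(520*31+366)%997=534 h(626,626)=(626*31+626)%997=92 -> [534, 92]
L4: h(534,92)=(534*31+92)%997=694 -> [694]

Answer: 694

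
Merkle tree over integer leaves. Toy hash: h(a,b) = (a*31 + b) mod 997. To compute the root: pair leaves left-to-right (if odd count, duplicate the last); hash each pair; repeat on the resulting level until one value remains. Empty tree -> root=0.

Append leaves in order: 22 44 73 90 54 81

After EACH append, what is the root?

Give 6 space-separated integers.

After append 22 (leaves=[22]):
  L0: [22]
  root=22
After append 44 (leaves=[22, 44]):
  L0: [22, 44]
  L1: h(22,44)=(22*31+44)%997=726 -> [726]
  root=726
After append 73 (leaves=[22, 44, 73]):
  L0: [22, 44, 73]
  L1: h(22,44)=(22*31+44)%997=726 h(73,73)=(73*31+73)%997=342 -> [726, 342]
  L2: h(726,342)=(726*31+342)%997=914 -> [914]
  root=914
After append 90 (leaves=[22, 44, 73, 90]):
  L0: [22, 44, 73, 90]
  L1: h(22,44)=(22*31+44)%997=726 h(73,90)=(73*31+90)%997=359 -> [726, 359]
  L2: h(726,359)=(726*31+359)%997=931 -> [931]
  root=931
After append 54 (leaves=[22, 44, 73, 90, 54]):
  L0: [22, 44, 73, 90, 54]
  L1: h(22,44)=(22*31+44)%997=726 h(73,90)=(73*31+90)%997=359 h(54,54)=(54*31+54)%997=731 -> [726, 359, 731]
  L2: h(726,359)=(726*31+359)%997=931 h(731,731)=(731*31+731)%997=461 -> [931, 461]
  L3: h(931,461)=(931*31+461)%997=409 -> [409]
  root=409
After append 81 (leaves=[22, 44, 73, 90, 54, 81]):
  L0: [22, 44, 73, 90, 54, 81]
  L1: h(22,44)=(22*31+44)%997=726 h(73,90)=(73*31+90)%997=359 h(54,81)=(54*31+81)%997=758 -> [726, 359, 758]
  L2: h(726,359)=(726*31+359)%997=931 h(758,758)=(758*31+758)%997=328 -> [931, 328]
  L3: h(931,328)=(931*31+328)%997=276 -> [276]
  root=276

Answer: 22 726 914 931 409 276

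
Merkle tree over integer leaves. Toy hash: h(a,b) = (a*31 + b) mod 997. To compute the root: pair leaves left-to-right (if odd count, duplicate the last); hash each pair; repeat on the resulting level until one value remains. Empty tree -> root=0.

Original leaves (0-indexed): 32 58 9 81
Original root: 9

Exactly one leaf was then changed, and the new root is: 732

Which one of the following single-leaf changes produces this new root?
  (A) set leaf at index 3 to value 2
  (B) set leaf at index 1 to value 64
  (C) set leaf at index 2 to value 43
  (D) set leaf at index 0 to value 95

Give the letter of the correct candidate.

Original leaves: [32, 58, 9, 81]
Target new root: 732
Try each candidate change and compute the resulting root:
Candidate A: set leaf[3] = 2 -> leaves = [32, 58, 9, 2]
  L0: [32, 58, 9, 2]
  L1: h(32,58)=(32*31+58)%997=53 h(9,2)=(9*31+2)%997=281 -> [53, 281]
  L2: h(53,281)=(53*31+281)%997=927 -> [927]
  root = 927 != target 732
Candidate B: set leaf[1] = 64 -> leaves = [32, 64, 9, 81]
  L0: [32, 64, 9, 81]
  L1: h(32,64)=(32*31+64)%997=59 h(9,81)=(9*31+81)%997=360 -> [59, 360]
  L2: h(59,360)=(59*31+360)%997=195 -> [195]
  root = 195 != target 732
Candidate C: set leaf[2] = 43 -> leaves = [32, 58, 43, 81]
  L0: [32, 58, 43, 81]
  L1: h(32,58)=(32*31+58)%997=53 h(43,81)=(43*31+81)%997=417 -> [53, 417]
  L2: h(53,417)=(53*31+417)%997=66 -> [66]
  root = 66 != target 732
Candidate D: set leaf[0] = 95 -> leaves = [95, 58, 9, 81]
  L0: [95, 58, 9, 81]
  L1: h(95,58)=(95*31+58)%997=12 h(9,81)=(9*31+81)%997=360 -> [12, 360]
  L2: h(12,360)=(12*31+360)%997=732 -> [732]
  root = 732 == target 732  ** MATCH **
Candidate D produces the target root.

Answer: D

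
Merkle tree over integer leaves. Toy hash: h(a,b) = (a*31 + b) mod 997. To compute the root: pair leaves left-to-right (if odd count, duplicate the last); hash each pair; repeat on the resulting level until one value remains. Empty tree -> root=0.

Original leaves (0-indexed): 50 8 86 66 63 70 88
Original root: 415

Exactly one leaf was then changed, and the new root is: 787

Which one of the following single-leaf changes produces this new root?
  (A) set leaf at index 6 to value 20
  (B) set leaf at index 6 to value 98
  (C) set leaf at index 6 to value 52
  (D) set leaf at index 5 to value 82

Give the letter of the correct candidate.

Answer: D

Derivation:
Original leaves: [50, 8, 86, 66, 63, 70, 88]
Target new root: 787
Try each candidate change and compute the resulting root:
Candidate A: set leaf[6] = 20 -> leaves = [50, 8, 86, 66, 63, 70, 20]
  L0: [50, 8, 86, 66, 63, 70, 20]
  L1: h(50,8)=(50*31+8)%997=561 h(86,66)=(86*31+66)%997=738 h(63,70)=(63*31+70)%997=29 h(20,20)=(20*31+20)%997=640 -> [561, 738, 29, 640]
  L2: h(561,738)=(561*31+738)%997=183 h(29,640)=(29*31+640)%997=542 -> [183, 542]
  L3: h(183,542)=(183*31+542)%997=233 -> [233]
  root = 233 != target 787
Candidate B: set leaf[6] = 98 -> leaves = [50, 8, 86, 66, 63, 70, 98]
  L0: [50, 8, 86, 66, 63, 70, 98]
  L1: h(50,8)=(50*31+8)%997=561 h(86,66)=(86*31+66)%997=738 h(63,70)=(63*31+70)%997=29 h(98,98)=(98*31+98)%997=145 -> [561, 738, 29, 145]
  L2: h(561,738)=(561*31+738)%997=183 h(29,145)=(29*31+145)%997=47 -> [183, 47]
  L3: h(183,47)=(183*31+47)%997=735 -> [735]
  root = 735 != target 787
Candidate C: set leaf[6] = 52 -> leaves = [50, 8, 86, 66, 63, 70, 52]
  L0: [50, 8, 86, 66, 63, 70, 52]
  L1: h(50,8)=(50*31+8)%997=561 h(86,66)=(86*31+66)%997=738 h(63,70)=(63*31+70)%997=29 h(52,52)=(52*31+52)%997=667 -> [561, 738, 29, 667]
  L2: h(561,738)=(561*31+738)%997=183 h(29,667)=(29*31+667)%997=569 -> [183, 569]
  L3: h(183,569)=(183*31+569)%997=260 -> [260]
  root = 260 != target 787
Candidate D: set leaf[5] = 82 -> leaves = [50, 8, 86, 66, 63, 82, 88]
  L0: [50, 8, 86, 66, 63, 82, 88]
  L1: h(50,8)=(50*31+8)%997=561 h(86,66)=(86*31+66)%997=738 h(63,82)=(63*31+82)%997=41 h(88,88)=(88*31+88)%997=822 -> [561, 738, 41, 822]
  L2: h(561,738)=(561*31+738)%997=183 h(41,822)=(41*31+822)%997=99 -> [183, 99]
  L3: h(183,99)=(183*31+99)%997=787 -> [787]
  root = 787 == target 787  ** MATCH **
Candidate D produces the target root.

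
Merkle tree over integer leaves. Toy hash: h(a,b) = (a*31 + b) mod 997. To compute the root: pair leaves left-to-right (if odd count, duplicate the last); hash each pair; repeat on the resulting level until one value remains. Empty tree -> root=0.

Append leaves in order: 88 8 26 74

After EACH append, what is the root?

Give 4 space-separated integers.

Answer: 88 742 903 951

Derivation:
After append 88 (leaves=[88]):
  L0: [88]
  root=88
After append 8 (leaves=[88, 8]):
  L0: [88, 8]
  L1: h(88,8)=(88*31+8)%997=742 -> [742]
  root=742
After append 26 (leaves=[88, 8, 26]):
  L0: [88, 8, 26]
  L1: h(88,8)=(88*31+8)%997=742 h(26,26)=(26*31+26)%997=832 -> [742, 832]
  L2: h(742,832)=(742*31+832)%997=903 -> [903]
  root=903
After append 74 (leaves=[88, 8, 26, 74]):
  L0: [88, 8, 26, 74]
  L1: h(88,8)=(88*31+8)%997=742 h(26,74)=(26*31+74)%997=880 -> [742, 880]
  L2: h(742,880)=(742*31+880)%997=951 -> [951]
  root=951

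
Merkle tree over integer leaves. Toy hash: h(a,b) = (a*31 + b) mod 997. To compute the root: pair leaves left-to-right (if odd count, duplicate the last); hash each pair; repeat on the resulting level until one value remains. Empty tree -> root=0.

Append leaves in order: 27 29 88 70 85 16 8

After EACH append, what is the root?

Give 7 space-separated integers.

After append 27 (leaves=[27]):
  L0: [27]
  root=27
After append 29 (leaves=[27, 29]):
  L0: [27, 29]
  L1: h(27,29)=(27*31+29)%997=866 -> [866]
  root=866
After append 88 (leaves=[27, 29, 88]):
  L0: [27, 29, 88]
  L1: h(27,29)=(27*31+29)%997=866 h(88,88)=(88*31+88)%997=822 -> [866, 822]
  L2: h(866,822)=(866*31+822)%997=749 -> [749]
  root=749
After append 70 (leaves=[27, 29, 88, 70]):
  L0: [27, 29, 88, 70]
  L1: h(27,29)=(27*31+29)%997=866 h(88,70)=(88*31+70)%997=804 -> [866, 804]
  L2: h(866,804)=(866*31+804)%997=731 -> [731]
  root=731
After append 85 (leaves=[27, 29, 88, 70, 85]):
  L0: [27, 29, 88, 70, 85]
  L1: h(27,29)=(27*31+29)%997=866 h(88,70)=(88*31+70)%997=804 h(85,85)=(85*31+85)%997=726 -> [866, 804, 726]
  L2: h(866,804)=(866*31+804)%997=731 h(726,726)=(726*31+726)%997=301 -> [731, 301]
  L3: h(731,301)=(731*31+301)%997=31 -> [31]
  root=31
After append 16 (leaves=[27, 29, 88, 70, 85, 16]):
  L0: [27, 29, 88, 70, 85, 16]
  L1: h(27,29)=(27*31+29)%997=866 h(88,70)=(88*31+70)%997=804 h(85,16)=(85*31+16)%997=657 -> [866, 804, 657]
  L2: h(866,804)=(866*31+804)%997=731 h(657,657)=(657*31+657)%997=87 -> [731, 87]
  L3: h(731,87)=(731*31+87)%997=814 -> [814]
  root=814
After append 8 (leaves=[27, 29, 88, 70, 85, 16, 8]):
  L0: [27, 29, 88, 70, 85, 16, 8]
  L1: h(27,29)=(27*31+29)%997=866 h(88,70)=(88*31+70)%997=804 h(85,16)=(85*31+16)%997=657 h(8,8)=(8*31+8)%997=256 -> [866, 804, 657, 256]
  L2: h(866,804)=(866*31+804)%997=731 h(657,256)=(657*31+256)%997=683 -> [731, 683]
  L3: h(731,683)=(731*31+683)%997=413 -> [413]
  root=413

Answer: 27 866 749 731 31 814 413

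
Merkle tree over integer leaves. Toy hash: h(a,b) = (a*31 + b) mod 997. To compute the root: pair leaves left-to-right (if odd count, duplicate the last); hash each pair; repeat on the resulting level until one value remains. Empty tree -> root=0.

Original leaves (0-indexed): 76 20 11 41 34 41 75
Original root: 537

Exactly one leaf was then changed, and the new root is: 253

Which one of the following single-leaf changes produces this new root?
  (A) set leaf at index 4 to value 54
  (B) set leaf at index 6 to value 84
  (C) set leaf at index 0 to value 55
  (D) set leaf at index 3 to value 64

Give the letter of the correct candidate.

Answer: D

Derivation:
Original leaves: [76, 20, 11, 41, 34, 41, 75]
Target new root: 253
Try each candidate change and compute the resulting root:
Candidate A: set leaf[4] = 54 -> leaves = [76, 20, 11, 41, 54, 41, 75]
  L0: [76, 20, 11, 41, 54, 41, 75]
  L1: h(76,20)=(76*31+20)%997=382 h(11,41)=(11*31+41)%997=382 h(54,41)=(54*31+41)%997=718 h(75,75)=(75*31+75)%997=406 -> [382, 382, 718, 406]
  L2: h(382,382)=(382*31+382)%997=260 h(718,406)=(718*31+406)%997=730 -> [260, 730]
  L3: h(260,730)=(260*31+730)%997=814 -> [814]
  root = 814 != target 253
Candidate B: set leaf[6] = 84 -> leaves = [76, 20, 11, 41, 34, 41, 84]
  L0: [76, 20, 11, 41, 34, 41, 84]
  L1: h(76,20)=(76*31+20)%997=382 h(11,41)=(11*31+41)%997=382 h(34,41)=(34*31+41)%997=98 h(84,84)=(84*31+84)%997=694 -> [382, 382, 98, 694]
  L2: h(382,382)=(382*31+382)%997=260 h(98,694)=(98*31+694)%997=741 -> [260, 741]
  L3: h(260,741)=(260*31+741)%997=825 -> [825]
  root = 825 != target 253
Candidate C: set leaf[0] = 55 -> leaves = [55, 20, 11, 41, 34, 41, 75]
  L0: [55, 20, 11, 41, 34, 41, 75]
  L1: h(55,20)=(55*31+20)%997=728 h(11,41)=(11*31+41)%997=382 h(34,41)=(34*31+41)%997=98 h(75,75)=(75*31+75)%997=406 -> [728, 382, 98, 406]
  L2: h(728,382)=(728*31+382)%997=19 h(98,406)=(98*31+406)%997=453 -> [19, 453]
  L3: h(19,453)=(19*31+453)%997=45 -> [45]
  root = 45 != target 253
Candidate D: set leaf[3] = 64 -> leaves = [76, 20, 11, 64, 34, 41, 75]
  L0: [76, 20, 11, 64, 34, 41, 75]
  L1: h(76,20)=(76*31+20)%997=382 h(11,64)=(11*31+64)%997=405 h(34,41)=(34*31+41)%997=98 h(75,75)=(75*31+75)%997=406 -> [382, 405, 98, 406]
  L2: h(382,405)=(382*31+405)%997=283 h(98,406)=(98*31+406)%997=453 -> [283, 453]
  L3: h(283,453)=(283*31+453)%997=253 -> [253]
  root = 253 == target 253  ** MATCH **
Candidate D produces the target root.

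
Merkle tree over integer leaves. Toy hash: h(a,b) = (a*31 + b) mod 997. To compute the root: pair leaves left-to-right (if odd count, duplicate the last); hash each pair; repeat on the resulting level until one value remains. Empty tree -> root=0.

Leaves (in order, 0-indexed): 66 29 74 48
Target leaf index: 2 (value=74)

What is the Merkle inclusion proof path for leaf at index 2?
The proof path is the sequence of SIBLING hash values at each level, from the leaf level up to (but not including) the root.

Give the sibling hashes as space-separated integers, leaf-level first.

L0 (leaves): [66, 29, 74, 48], target index=2
L1: h(66,29)=(66*31+29)%997=81 [pair 0] h(74,48)=(74*31+48)%997=348 [pair 1] -> [81, 348]
  Sibling for proof at L0: 48
L2: h(81,348)=(81*31+348)%997=865 [pair 0] -> [865]
  Sibling for proof at L1: 81
Root: 865
Proof path (sibling hashes from leaf to root): [48, 81]

Answer: 48 81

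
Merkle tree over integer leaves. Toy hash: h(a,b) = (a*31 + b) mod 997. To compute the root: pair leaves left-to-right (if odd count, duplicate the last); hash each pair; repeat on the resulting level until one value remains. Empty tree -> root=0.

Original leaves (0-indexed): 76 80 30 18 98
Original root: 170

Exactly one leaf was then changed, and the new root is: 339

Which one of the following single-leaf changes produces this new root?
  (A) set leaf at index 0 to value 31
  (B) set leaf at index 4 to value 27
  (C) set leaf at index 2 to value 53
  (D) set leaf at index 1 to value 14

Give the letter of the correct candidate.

Original leaves: [76, 80, 30, 18, 98]
Target new root: 339
Try each candidate change and compute the resulting root:
Candidate A: set leaf[0] = 31 -> leaves = [31, 80, 30, 18, 98]
  L0: [31, 80, 30, 18, 98]
  L1: h(31,80)=(31*31+80)%997=44 h(30,18)=(30*31+18)%997=948 h(98,98)=(98*31+98)%997=145 -> [44, 948, 145]
  L2: h(44,948)=(44*31+948)%997=318 h(145,145)=(145*31+145)%997=652 -> [318, 652]
  L3: h(318,652)=(318*31+652)%997=540 -> [540]
  root = 540 != target 339
Candidate B: set leaf[4] = 27 -> leaves = [76, 80, 30, 18, 27]
  L0: [76, 80, 30, 18, 27]
  L1: h(76,80)=(76*31+80)%997=442 h(30,18)=(30*31+18)%997=948 h(27,27)=(27*31+27)%997=864 -> [442, 948, 864]
  L2: h(442,948)=(442*31+948)%997=692 h(864,864)=(864*31+864)%997=729 -> [692, 729]
  L3: h(692,729)=(692*31+729)%997=247 -> [247]
  root = 247 != target 339
Candidate C: set leaf[2] = 53 -> leaves = [76, 80, 53, 18, 98]
  L0: [76, 80, 53, 18, 98]
  L1: h(76,80)=(76*31+80)%997=442 h(53,18)=(53*31+18)%997=664 h(98,98)=(98*31+98)%997=145 -> [442, 664, 145]
  L2: h(442,664)=(442*31+664)%997=408 h(145,145)=(145*31+145)%997=652 -> [408, 652]
  L3: h(408,652)=(408*31+652)%997=339 -> [339]
  root = 339 == target 339  ** MATCH **
Candidate D: set leaf[1] = 14 -> leaves = [76, 14, 30, 18, 98]
  L0: [76, 14, 30, 18, 98]
  L1: h(76,14)=(76*31+14)%997=376 h(30,18)=(30*31+18)%997=948 h(98,98)=(98*31+98)%997=145 -> [376, 948, 145]
  L2: h(376,948)=(376*31+948)%997=640 h(145,145)=(145*31+145)%997=652 -> [640, 652]
  L3: h(640,652)=(640*31+652)%997=552 -> [552]
  root = 552 != target 339
Candidate C produces the target root.

Answer: C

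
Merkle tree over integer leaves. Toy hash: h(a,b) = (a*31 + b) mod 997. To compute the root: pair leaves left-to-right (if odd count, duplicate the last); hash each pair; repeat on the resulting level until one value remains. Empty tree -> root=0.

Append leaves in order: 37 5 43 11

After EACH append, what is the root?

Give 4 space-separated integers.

Answer: 37 155 199 167

Derivation:
After append 37 (leaves=[37]):
  L0: [37]
  root=37
After append 5 (leaves=[37, 5]):
  L0: [37, 5]
  L1: h(37,5)=(37*31+5)%997=155 -> [155]
  root=155
After append 43 (leaves=[37, 5, 43]):
  L0: [37, 5, 43]
  L1: h(37,5)=(37*31+5)%997=155 h(43,43)=(43*31+43)%997=379 -> [155, 379]
  L2: h(155,379)=(155*31+379)%997=199 -> [199]
  root=199
After append 11 (leaves=[37, 5, 43, 11]):
  L0: [37, 5, 43, 11]
  L1: h(37,5)=(37*31+5)%997=155 h(43,11)=(43*31+11)%997=347 -> [155, 347]
  L2: h(155,347)=(155*31+347)%997=167 -> [167]
  root=167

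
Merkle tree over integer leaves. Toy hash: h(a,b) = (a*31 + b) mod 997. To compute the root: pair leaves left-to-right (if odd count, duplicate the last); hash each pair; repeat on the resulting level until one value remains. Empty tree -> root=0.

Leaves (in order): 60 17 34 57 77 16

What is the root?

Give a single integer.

L0: [60, 17, 34, 57, 77, 16]
L1: h(60,17)=(60*31+17)%997=880 h(34,57)=(34*31+57)%997=114 h(77,16)=(77*31+16)%997=409 -> [880, 114, 409]
L2: h(880,114)=(880*31+114)%997=475 h(409,409)=(409*31+409)%997=127 -> [475, 127]
L3: h(475,127)=(475*31+127)%997=894 -> [894]

Answer: 894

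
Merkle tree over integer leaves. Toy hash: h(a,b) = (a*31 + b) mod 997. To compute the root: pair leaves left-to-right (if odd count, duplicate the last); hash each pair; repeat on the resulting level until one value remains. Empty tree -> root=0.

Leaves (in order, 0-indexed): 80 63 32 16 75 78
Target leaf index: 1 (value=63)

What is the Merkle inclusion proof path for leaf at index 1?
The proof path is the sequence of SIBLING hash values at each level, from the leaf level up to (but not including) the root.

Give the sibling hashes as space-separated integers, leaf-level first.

L0 (leaves): [80, 63, 32, 16, 75, 78], target index=1
L1: h(80,63)=(80*31+63)%997=549 [pair 0] h(32,16)=(32*31+16)%997=11 [pair 1] h(75,78)=(75*31+78)%997=409 [pair 2] -> [549, 11, 409]
  Sibling for proof at L0: 80
L2: h(549,11)=(549*31+11)%997=81 [pair 0] h(409,409)=(409*31+409)%997=127 [pair 1] -> [81, 127]
  Sibling for proof at L1: 11
L3: h(81,127)=(81*31+127)%997=644 [pair 0] -> [644]
  Sibling for proof at L2: 127
Root: 644
Proof path (sibling hashes from leaf to root): [80, 11, 127]

Answer: 80 11 127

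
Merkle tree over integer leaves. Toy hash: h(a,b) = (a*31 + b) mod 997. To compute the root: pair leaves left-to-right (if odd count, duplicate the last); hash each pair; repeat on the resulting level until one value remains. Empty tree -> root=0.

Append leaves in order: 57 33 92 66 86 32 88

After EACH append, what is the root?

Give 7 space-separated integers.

After append 57 (leaves=[57]):
  L0: [57]
  root=57
After append 33 (leaves=[57, 33]):
  L0: [57, 33]
  L1: h(57,33)=(57*31+33)%997=803 -> [803]
  root=803
After append 92 (leaves=[57, 33, 92]):
  L0: [57, 33, 92]
  L1: h(57,33)=(57*31+33)%997=803 h(92,92)=(92*31+92)%997=950 -> [803, 950]
  L2: h(803,950)=(803*31+950)%997=918 -> [918]
  root=918
After append 66 (leaves=[57, 33, 92, 66]):
  L0: [57, 33, 92, 66]
  L1: h(57,33)=(57*31+33)%997=803 h(92,66)=(92*31+66)%997=924 -> [803, 924]
  L2: h(803,924)=(803*31+924)%997=892 -> [892]
  root=892
After append 86 (leaves=[57, 33, 92, 66, 86]):
  L0: [57, 33, 92, 66, 86]
  L1: h(57,33)=(57*31+33)%997=803 h(92,66)=(92*31+66)%997=924 h(86,86)=(86*31+86)%997=758 -> [803, 924, 758]
  L2: h(803,924)=(803*31+924)%997=892 h(758,758)=(758*31+758)%997=328 -> [892, 328]
  L3: h(892,328)=(892*31+328)%997=64 -> [64]
  root=64
After append 32 (leaves=[57, 33, 92, 66, 86, 32]):
  L0: [57, 33, 92, 66, 86, 32]
  L1: h(57,33)=(57*31+33)%997=803 h(92,66)=(92*31+66)%997=924 h(86,32)=(86*31+32)%997=704 -> [803, 924, 704]
  L2: h(803,924)=(803*31+924)%997=892 h(704,704)=(704*31+704)%997=594 -> [892, 594]
  L3: h(892,594)=(892*31+594)%997=330 -> [330]
  root=330
After append 88 (leaves=[57, 33, 92, 66, 86, 32, 88]):
  L0: [57, 33, 92, 66, 86, 32, 88]
  L1: h(57,33)=(57*31+33)%997=803 h(92,66)=(92*31+66)%997=924 h(86,32)=(86*31+32)%997=704 h(88,88)=(88*31+88)%997=822 -> [803, 924, 704, 822]
  L2: h(803,924)=(803*31+924)%997=892 h(704,822)=(704*31+822)%997=712 -> [892, 712]
  L3: h(892,712)=(892*31+712)%997=448 -> [448]
  root=448

Answer: 57 803 918 892 64 330 448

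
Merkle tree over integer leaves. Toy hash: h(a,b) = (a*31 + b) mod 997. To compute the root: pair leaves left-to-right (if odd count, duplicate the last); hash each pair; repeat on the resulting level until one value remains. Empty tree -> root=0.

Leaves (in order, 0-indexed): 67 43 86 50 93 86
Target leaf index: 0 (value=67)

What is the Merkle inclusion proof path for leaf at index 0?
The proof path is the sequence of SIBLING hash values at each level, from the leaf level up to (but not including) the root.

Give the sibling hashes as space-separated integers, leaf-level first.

Answer: 43 722 293

Derivation:
L0 (leaves): [67, 43, 86, 50, 93, 86], target index=0
L1: h(67,43)=(67*31+43)%997=126 [pair 0] h(86,50)=(86*31+50)%997=722 [pair 1] h(93,86)=(93*31+86)%997=975 [pair 2] -> [126, 722, 975]
  Sibling for proof at L0: 43
L2: h(126,722)=(126*31+722)%997=640 [pair 0] h(975,975)=(975*31+975)%997=293 [pair 1] -> [640, 293]
  Sibling for proof at L1: 722
L3: h(640,293)=(640*31+293)%997=193 [pair 0] -> [193]
  Sibling for proof at L2: 293
Root: 193
Proof path (sibling hashes from leaf to root): [43, 722, 293]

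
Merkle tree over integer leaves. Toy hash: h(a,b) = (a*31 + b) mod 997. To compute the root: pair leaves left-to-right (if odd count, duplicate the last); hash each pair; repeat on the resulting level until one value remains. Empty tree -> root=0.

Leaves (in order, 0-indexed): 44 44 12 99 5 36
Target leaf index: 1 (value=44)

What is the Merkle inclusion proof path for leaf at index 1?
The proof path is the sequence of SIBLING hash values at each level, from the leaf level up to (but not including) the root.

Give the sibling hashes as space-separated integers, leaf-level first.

Answer: 44 471 130

Derivation:
L0 (leaves): [44, 44, 12, 99, 5, 36], target index=1
L1: h(44,44)=(44*31+44)%997=411 [pair 0] h(12,99)=(12*31+99)%997=471 [pair 1] h(5,36)=(5*31+36)%997=191 [pair 2] -> [411, 471, 191]
  Sibling for proof at L0: 44
L2: h(411,471)=(411*31+471)%997=251 [pair 0] h(191,191)=(191*31+191)%997=130 [pair 1] -> [251, 130]
  Sibling for proof at L1: 471
L3: h(251,130)=(251*31+130)%997=932 [pair 0] -> [932]
  Sibling for proof at L2: 130
Root: 932
Proof path (sibling hashes from leaf to root): [44, 471, 130]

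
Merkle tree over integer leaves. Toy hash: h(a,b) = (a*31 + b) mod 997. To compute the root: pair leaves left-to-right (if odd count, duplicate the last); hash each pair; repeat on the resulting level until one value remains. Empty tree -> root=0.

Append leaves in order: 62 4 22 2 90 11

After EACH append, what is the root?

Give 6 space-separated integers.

Answer: 62 929 590 570 160 623

Derivation:
After append 62 (leaves=[62]):
  L0: [62]
  root=62
After append 4 (leaves=[62, 4]):
  L0: [62, 4]
  L1: h(62,4)=(62*31+4)%997=929 -> [929]
  root=929
After append 22 (leaves=[62, 4, 22]):
  L0: [62, 4, 22]
  L1: h(62,4)=(62*31+4)%997=929 h(22,22)=(22*31+22)%997=704 -> [929, 704]
  L2: h(929,704)=(929*31+704)%997=590 -> [590]
  root=590
After append 2 (leaves=[62, 4, 22, 2]):
  L0: [62, 4, 22, 2]
  L1: h(62,4)=(62*31+4)%997=929 h(22,2)=(22*31+2)%997=684 -> [929, 684]
  L2: h(929,684)=(929*31+684)%997=570 -> [570]
  root=570
After append 90 (leaves=[62, 4, 22, 2, 90]):
  L0: [62, 4, 22, 2, 90]
  L1: h(62,4)=(62*31+4)%997=929 h(22,2)=(22*31+2)%997=684 h(90,90)=(90*31+90)%997=886 -> [929, 684, 886]
  L2: h(929,684)=(929*31+684)%997=570 h(886,886)=(886*31+886)%997=436 -> [570, 436]
  L3: h(570,436)=(570*31+436)%997=160 -> [160]
  root=160
After append 11 (leaves=[62, 4, 22, 2, 90, 11]):
  L0: [62, 4, 22, 2, 90, 11]
  L1: h(62,4)=(62*31+4)%997=929 h(22,2)=(22*31+2)%997=684 h(90,11)=(90*31+11)%997=807 -> [929, 684, 807]
  L2: h(929,684)=(929*31+684)%997=570 h(807,807)=(807*31+807)%997=899 -> [570, 899]
  L3: h(570,899)=(570*31+899)%997=623 -> [623]
  root=623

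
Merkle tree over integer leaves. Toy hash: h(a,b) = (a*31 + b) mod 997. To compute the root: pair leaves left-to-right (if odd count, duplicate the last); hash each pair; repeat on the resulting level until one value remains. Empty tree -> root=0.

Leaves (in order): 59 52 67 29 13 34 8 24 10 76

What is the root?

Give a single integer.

Answer: 573

Derivation:
L0: [59, 52, 67, 29, 13, 34, 8, 24, 10, 76]
L1: h(59,52)=(59*31+52)%997=884 h(67,29)=(67*31+29)%997=112 h(13,34)=(13*31+34)%997=437 h(8,24)=(8*31+24)%997=272 h(10,76)=(10*31+76)%997=386 -> [884, 112, 437, 272, 386]
L2: h(884,112)=(884*31+112)%997=597 h(437,272)=(437*31+272)%997=858 h(386,386)=(386*31+386)%997=388 -> [597, 858, 388]
L3: h(597,858)=(597*31+858)%997=422 h(388,388)=(388*31+388)%997=452 -> [422, 452]
L4: h(422,452)=(422*31+452)%997=573 -> [573]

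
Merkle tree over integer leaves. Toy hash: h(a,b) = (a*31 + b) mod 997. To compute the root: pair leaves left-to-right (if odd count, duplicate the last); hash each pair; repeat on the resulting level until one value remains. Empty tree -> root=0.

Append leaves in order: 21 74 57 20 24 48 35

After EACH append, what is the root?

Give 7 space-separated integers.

Answer: 21 725 371 334 35 803 134

Derivation:
After append 21 (leaves=[21]):
  L0: [21]
  root=21
After append 74 (leaves=[21, 74]):
  L0: [21, 74]
  L1: h(21,74)=(21*31+74)%997=725 -> [725]
  root=725
After append 57 (leaves=[21, 74, 57]):
  L0: [21, 74, 57]
  L1: h(21,74)=(21*31+74)%997=725 h(57,57)=(57*31+57)%997=827 -> [725, 827]
  L2: h(725,827)=(725*31+827)%997=371 -> [371]
  root=371
After append 20 (leaves=[21, 74, 57, 20]):
  L0: [21, 74, 57, 20]
  L1: h(21,74)=(21*31+74)%997=725 h(57,20)=(57*31+20)%997=790 -> [725, 790]
  L2: h(725,790)=(725*31+790)%997=334 -> [334]
  root=334
After append 24 (leaves=[21, 74, 57, 20, 24]):
  L0: [21, 74, 57, 20, 24]
  L1: h(21,74)=(21*31+74)%997=725 h(57,20)=(57*31+20)%997=790 h(24,24)=(24*31+24)%997=768 -> [725, 790, 768]
  L2: h(725,790)=(725*31+790)%997=334 h(768,768)=(768*31+768)%997=648 -> [334, 648]
  L3: h(334,648)=(334*31+648)%997=35 -> [35]
  root=35
After append 48 (leaves=[21, 74, 57, 20, 24, 48]):
  L0: [21, 74, 57, 20, 24, 48]
  L1: h(21,74)=(21*31+74)%997=725 h(57,20)=(57*31+20)%997=790 h(24,48)=(24*31+48)%997=792 -> [725, 790, 792]
  L2: h(725,790)=(725*31+790)%997=334 h(792,792)=(792*31+792)%997=419 -> [334, 419]
  L3: h(334,419)=(334*31+419)%997=803 -> [803]
  root=803
After append 35 (leaves=[21, 74, 57, 20, 24, 48, 35]):
  L0: [21, 74, 57, 20, 24, 48, 35]
  L1: h(21,74)=(21*31+74)%997=725 h(57,20)=(57*31+20)%997=790 h(24,48)=(24*31+48)%997=792 h(35,35)=(35*31+35)%997=123 -> [725, 790, 792, 123]
  L2: h(725,790)=(725*31+790)%997=334 h(792,123)=(792*31+123)%997=747 -> [334, 747]
  L3: h(334,747)=(334*31+747)%997=134 -> [134]
  root=134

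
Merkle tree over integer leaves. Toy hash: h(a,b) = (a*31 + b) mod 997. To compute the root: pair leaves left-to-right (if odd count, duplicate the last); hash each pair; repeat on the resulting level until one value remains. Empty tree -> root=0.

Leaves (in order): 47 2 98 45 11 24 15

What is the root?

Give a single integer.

L0: [47, 2, 98, 45, 11, 24, 15]
L1: h(47,2)=(47*31+2)%997=462 h(98,45)=(98*31+45)%997=92 h(11,24)=(11*31+24)%997=365 h(15,15)=(15*31+15)%997=480 -> [462, 92, 365, 480]
L2: h(462,92)=(462*31+92)%997=456 h(365,480)=(365*31+480)%997=828 -> [456, 828]
L3: h(456,828)=(456*31+828)%997=9 -> [9]

Answer: 9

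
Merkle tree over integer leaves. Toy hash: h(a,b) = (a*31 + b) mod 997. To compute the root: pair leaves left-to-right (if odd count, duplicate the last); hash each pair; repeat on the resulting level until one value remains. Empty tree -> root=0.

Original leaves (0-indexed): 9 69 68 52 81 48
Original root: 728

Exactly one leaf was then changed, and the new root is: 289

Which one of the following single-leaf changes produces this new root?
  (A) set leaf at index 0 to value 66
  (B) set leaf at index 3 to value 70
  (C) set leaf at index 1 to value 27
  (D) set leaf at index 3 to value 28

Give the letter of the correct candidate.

Original leaves: [9, 69, 68, 52, 81, 48]
Target new root: 289
Try each candidate change and compute the resulting root:
Candidate A: set leaf[0] = 66 -> leaves = [66, 69, 68, 52, 81, 48]
  L0: [66, 69, 68, 52, 81, 48]
  L1: h(66,69)=(66*31+69)%997=121 h(68,52)=(68*31+52)%997=166 h(81,48)=(81*31+48)%997=565 -> [121, 166, 565]
  L2: h(121,166)=(121*31+166)%997=926 h(565,565)=(565*31+565)%997=134 -> [926, 134]
  L3: h(926,134)=(926*31+134)%997=924 -> [924]
  root = 924 != target 289
Candidate B: set leaf[3] = 70 -> leaves = [9, 69, 68, 70, 81, 48]
  L0: [9, 69, 68, 70, 81, 48]
  L1: h(9,69)=(9*31+69)%997=348 h(68,70)=(68*31+70)%997=184 h(81,48)=(81*31+48)%997=565 -> [348, 184, 565]
  L2: h(348,184)=(348*31+184)%997=5 h(565,565)=(565*31+565)%997=134 -> [5, 134]
  L3: h(5,134)=(5*31+134)%997=289 -> [289]
  root = 289 == target 289  ** MATCH **
Candidate C: set leaf[1] = 27 -> leaves = [9, 27, 68, 52, 81, 48]
  L0: [9, 27, 68, 52, 81, 48]
  L1: h(9,27)=(9*31+27)%997=306 h(68,52)=(68*31+52)%997=166 h(81,48)=(81*31+48)%997=565 -> [306, 166, 565]
  L2: h(306,166)=(306*31+166)%997=679 h(565,565)=(565*31+565)%997=134 -> [679, 134]
  L3: h(679,134)=(679*31+134)%997=246 -> [246]
  root = 246 != target 289
Candidate D: set leaf[3] = 28 -> leaves = [9, 69, 68, 28, 81, 48]
  L0: [9, 69, 68, 28, 81, 48]
  L1: h(9,69)=(9*31+69)%997=348 h(68,28)=(68*31+28)%997=142 h(81,48)=(81*31+48)%997=565 -> [348, 142, 565]
  L2: h(348,142)=(348*31+142)%997=960 h(565,565)=(565*31+565)%997=134 -> [960, 134]
  L3: h(960,134)=(960*31+134)%997=981 -> [981]
  root = 981 != target 289
Candidate B produces the target root.

Answer: B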